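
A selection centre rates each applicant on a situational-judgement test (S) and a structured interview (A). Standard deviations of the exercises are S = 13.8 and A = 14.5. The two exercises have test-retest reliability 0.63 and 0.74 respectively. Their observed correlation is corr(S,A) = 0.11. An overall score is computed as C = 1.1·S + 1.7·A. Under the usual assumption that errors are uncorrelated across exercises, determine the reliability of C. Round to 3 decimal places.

0.736

Var(C) = 1.1²·13.8² + 1.7²·14.5² + 2·[1.87·13.8·14.5·0.11] = 838.055 + 82.3211 = 920.376.
Because errors are independent across components, Cov(Tᵢ,Tⱼ) = Cov(Xᵢ,Xⱼ); the off-diagonal part of the true-score variance is the same as above.
True-score variance = [1.1²·13.8²·0.63 + 1.7²·14.5²·0.74] + 82.3211 = 594.813 + 82.3211 = 677.134.
Reliability = 677.134 / 920.376 = 0.736.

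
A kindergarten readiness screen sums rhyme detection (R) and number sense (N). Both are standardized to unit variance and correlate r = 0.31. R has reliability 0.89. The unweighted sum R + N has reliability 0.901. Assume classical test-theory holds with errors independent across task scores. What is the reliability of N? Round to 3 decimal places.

0.851

Var(R+N) = 2 + 2·0.31 = 2.620.
True-score variance = ρ_R + ρ_N + 2·0.31, so 0.901 = (0.89 + ρ_N + 0.62) / 2.620.
ρ_N = 0.901·2.620 − 0.89 − 0.62 = 0.851.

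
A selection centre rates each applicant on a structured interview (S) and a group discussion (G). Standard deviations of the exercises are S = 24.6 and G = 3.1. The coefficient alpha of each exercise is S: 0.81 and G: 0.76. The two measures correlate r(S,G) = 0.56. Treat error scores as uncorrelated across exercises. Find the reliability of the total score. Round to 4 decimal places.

0.8325

Var(S+G) = 24.6² + 3.1² + 2·[24.6·3.1·0.56] = 614.77 + 85.4112 = 700.181.
Because errors are independent across components, Cov(Tᵢ,Tⱼ) = Cov(Xᵢ,Xⱼ); the off-diagonal part of the true-score variance is the same as above.
True-score variance = [24.6²·0.81 + 3.1²·0.76] + 85.4112 = 497.483 + 85.4112 = 582.894.
Reliability = 582.894 / 700.181 = 0.8325.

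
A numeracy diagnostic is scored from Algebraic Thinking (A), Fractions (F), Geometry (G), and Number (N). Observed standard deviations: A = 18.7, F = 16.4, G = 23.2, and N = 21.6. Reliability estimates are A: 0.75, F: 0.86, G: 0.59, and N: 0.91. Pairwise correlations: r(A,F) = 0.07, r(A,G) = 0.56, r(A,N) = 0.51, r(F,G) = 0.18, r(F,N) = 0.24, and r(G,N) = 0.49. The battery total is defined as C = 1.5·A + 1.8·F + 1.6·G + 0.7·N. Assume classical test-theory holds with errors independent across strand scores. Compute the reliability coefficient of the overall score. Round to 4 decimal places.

0.8527

Var(C) = 1.5²·18.7² + 1.8²·16.4² + 1.6²·23.2² + 0.7²·21.6² + 2·[2.7·18.7·16.4·0.07 + 2.4·18.7·23.2·0.56 + 1.05·18.7·21.6·0.51 + 2.88·16.4·23.2·0.18 + 1.26·16.4·21.6·0.24 + 1.12·23.2·21.6·0.49] = 3264.74 + 2873.44 = 6138.18.
Because errors are independent across components, Cov(Tᵢ,Tⱼ) = Cov(Xᵢ,Xⱼ); the off-diagonal part of the true-score variance is the same as above.
True-score variance = [1.5²·18.7²·0.75 + 1.8²·16.4²·0.86 + 1.6²·23.2²·0.59 + 0.7²·21.6²·0.91] + 2873.44 = 2360.53 + 2873.44 = 5233.97.
Reliability = 5233.97 / 6138.18 = 0.8527.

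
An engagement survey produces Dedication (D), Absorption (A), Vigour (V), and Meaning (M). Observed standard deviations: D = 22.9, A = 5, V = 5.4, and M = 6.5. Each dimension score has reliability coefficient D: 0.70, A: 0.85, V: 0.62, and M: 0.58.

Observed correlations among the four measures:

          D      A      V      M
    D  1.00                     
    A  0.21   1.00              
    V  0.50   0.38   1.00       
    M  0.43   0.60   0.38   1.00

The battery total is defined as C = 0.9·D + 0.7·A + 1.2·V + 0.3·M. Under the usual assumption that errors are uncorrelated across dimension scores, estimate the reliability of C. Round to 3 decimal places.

0.795

Var(C) = 0.9²·22.9² + 0.7²·5² + 1.2²·5.4² + 0.3²·6.5² + 2·[0.63·22.9·5·0.21 + 1.08·22.9·5.4·0.50 + 0.27·22.9·6.5·0.43 + 0.84·5·5.4·0.38 + 0.21·5·6.5·0.60 + 0.36·5.4·6.5·0.38] = 482.815 + 233.443 = 716.258.
With uncorrelated errors the cross-covariances are all true-score covariance, so they carry over unchanged; only the diagonal terms shrink to ρᵢσᵢ².
True-score variance = [0.9²·22.9²·0.70 + 0.7²·5²·0.85 + 1.2²·5.4²·0.62 + 0.3²·6.5²·0.58] + 233.443 = 335.992 + 233.443 = 569.435.
Reliability = 569.435 / 716.258 = 0.795.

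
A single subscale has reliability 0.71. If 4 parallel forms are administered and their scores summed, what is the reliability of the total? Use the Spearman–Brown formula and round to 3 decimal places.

ρ_k = kρ / (1 + (k−1)ρ) = 4·0.71 / (1 + 3·0.71) = 2.840 / 3.130 = 0.907.

0.907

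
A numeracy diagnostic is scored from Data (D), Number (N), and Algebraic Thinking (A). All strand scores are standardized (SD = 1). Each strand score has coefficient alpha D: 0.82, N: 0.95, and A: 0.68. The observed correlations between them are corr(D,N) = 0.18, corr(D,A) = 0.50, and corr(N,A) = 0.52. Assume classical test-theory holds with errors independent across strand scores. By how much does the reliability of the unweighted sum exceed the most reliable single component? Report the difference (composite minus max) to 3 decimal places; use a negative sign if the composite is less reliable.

Var(sum) = 3 + 2.4 = 5.4; true-score variance = 2.45 + 2.4 = 4.85; composite reliability = 0.8981.
Max component reliability = 0.9500.
Difference = 0.8981 − 0.9500 = -0.052.

-0.052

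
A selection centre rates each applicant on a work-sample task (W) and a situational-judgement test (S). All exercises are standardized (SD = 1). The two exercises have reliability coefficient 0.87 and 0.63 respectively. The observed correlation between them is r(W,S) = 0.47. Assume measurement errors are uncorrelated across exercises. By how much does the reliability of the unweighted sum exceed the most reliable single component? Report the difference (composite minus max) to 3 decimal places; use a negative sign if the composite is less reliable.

-0.040

Var(sum) = 2 + 0.94 = 2.94; true-score variance = 1.5 + 0.94 = 2.44; composite reliability = 0.8299.
Max component reliability = 0.8700.
Difference = 0.8299 − 0.8700 = -0.040.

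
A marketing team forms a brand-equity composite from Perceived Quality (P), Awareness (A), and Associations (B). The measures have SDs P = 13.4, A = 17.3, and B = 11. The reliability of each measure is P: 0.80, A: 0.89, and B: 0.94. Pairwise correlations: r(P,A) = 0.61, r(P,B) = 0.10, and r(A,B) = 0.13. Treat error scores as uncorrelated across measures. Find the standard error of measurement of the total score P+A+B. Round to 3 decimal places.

Var(total) = 599.85 + 361.778 = 961.628.
True-score variance = 523.756 + 361.778 = 885.535, so reliability = 0.9209.
Error variance = 961.628 − 885.535 = 76.0939; SEM = √76.0939 = 8.723.

8.723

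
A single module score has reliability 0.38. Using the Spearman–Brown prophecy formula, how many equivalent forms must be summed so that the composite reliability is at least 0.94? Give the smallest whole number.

k ≥ ρ*(1−ρ₁)/(ρ₁(1−ρ*)) = 0.94·0.62 / (0.38·0.06) = 25.561.
Smallest integer k = 26.

26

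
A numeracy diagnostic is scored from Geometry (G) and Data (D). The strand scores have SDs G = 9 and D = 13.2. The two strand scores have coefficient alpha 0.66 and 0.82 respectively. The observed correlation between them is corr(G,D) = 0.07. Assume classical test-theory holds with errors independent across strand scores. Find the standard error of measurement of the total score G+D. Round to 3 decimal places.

Var(total) = 255.24 + 16.632 = 271.872.
True-score variance = 196.337 + 16.632 = 212.969, so reliability = 0.7833.
Error variance = 271.872 − 212.969 = 58.9032; SEM = √58.9032 = 7.675.

7.675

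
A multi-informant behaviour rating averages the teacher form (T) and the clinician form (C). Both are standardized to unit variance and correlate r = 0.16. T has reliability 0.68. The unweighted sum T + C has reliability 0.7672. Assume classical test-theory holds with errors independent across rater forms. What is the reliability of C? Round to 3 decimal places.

Var(T+C) = 2 + 2·0.16 = 2.320.
True-score variance = ρ_T + ρ_C + 2·0.16, so 0.7672 = (0.68 + ρ_C + 0.32) / 2.320.
ρ_C = 0.7672·2.320 − 0.68 − 0.32 = 0.780.

0.780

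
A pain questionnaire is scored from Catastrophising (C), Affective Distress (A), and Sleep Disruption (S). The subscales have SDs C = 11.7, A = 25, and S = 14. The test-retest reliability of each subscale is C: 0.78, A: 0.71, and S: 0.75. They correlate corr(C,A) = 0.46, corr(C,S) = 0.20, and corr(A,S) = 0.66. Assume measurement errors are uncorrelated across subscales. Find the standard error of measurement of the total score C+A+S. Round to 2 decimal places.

Var(total) = 957.89 + 796.62 = 1754.51.
True-score variance = 697.524 + 796.62 = 1494.14, so reliability = 0.8516.
Error variance = 1754.51 − 1494.14 = 260.366; SEM = √260.366 = 16.14.

16.14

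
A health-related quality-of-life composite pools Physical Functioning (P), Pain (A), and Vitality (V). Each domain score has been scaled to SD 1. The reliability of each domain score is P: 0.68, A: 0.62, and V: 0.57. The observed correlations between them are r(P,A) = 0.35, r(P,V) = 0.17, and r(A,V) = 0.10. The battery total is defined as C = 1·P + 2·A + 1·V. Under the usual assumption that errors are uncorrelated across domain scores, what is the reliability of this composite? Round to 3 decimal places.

0.721

Var(C) = 1 + 2² + 1 + 2·[2·0.35 + 0.17 + 2·0.10] = 6 + 2.14 = 8.14.
With uncorrelated errors the cross-covariances are all true-score covariance, so they carry over unchanged; only the diagonal terms shrink to ρᵢσᵢ².
True-score variance = [0.68 + 2²·0.62 + 0.57] + 2.14 = 3.73 + 2.14 = 5.87.
Reliability = 5.87 / 8.14 = 0.721.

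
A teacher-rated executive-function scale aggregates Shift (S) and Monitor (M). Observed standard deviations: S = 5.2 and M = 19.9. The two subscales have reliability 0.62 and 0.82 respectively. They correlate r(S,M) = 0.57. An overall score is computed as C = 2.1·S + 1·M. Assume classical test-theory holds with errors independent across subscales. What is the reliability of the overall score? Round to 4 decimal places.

Var(C) = 2.1²·5.2² + 19.9² + 2·[2.1·5.2·19.9·0.57] = 515.256 + 247.731 = 762.988.
Under uncorrelated errors the observed covariances equal the true-score covariances, so only the own-variance terms attenuate.
True-score variance = [2.1²·5.2²·0.62 + 19.9²·0.82] + 247.731 = 398.661 + 247.731 = 646.392.
Reliability = 646.392 / 762.988 = 0.8472.

0.8472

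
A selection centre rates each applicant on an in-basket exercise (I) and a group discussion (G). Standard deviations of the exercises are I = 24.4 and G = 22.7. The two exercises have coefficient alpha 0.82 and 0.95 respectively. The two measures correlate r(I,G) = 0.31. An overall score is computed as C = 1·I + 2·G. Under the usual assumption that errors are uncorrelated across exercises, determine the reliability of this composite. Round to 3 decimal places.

0.937

Var(C) = 24.4² + 2²·22.7² + 2·[2·24.4·22.7·0.31] = 2656.52 + 686.811 = 3343.33.
Because errors are independent across components, Cov(Tᵢ,Tⱼ) = Cov(Xᵢ,Xⱼ); the off-diagonal part of the true-score variance is the same as above.
True-score variance = [24.4²·0.82 + 2²·22.7²·0.95] + 686.811 = 2446.3 + 686.811 = 3133.11.
Reliability = 3133.11 / 3343.33 = 0.937.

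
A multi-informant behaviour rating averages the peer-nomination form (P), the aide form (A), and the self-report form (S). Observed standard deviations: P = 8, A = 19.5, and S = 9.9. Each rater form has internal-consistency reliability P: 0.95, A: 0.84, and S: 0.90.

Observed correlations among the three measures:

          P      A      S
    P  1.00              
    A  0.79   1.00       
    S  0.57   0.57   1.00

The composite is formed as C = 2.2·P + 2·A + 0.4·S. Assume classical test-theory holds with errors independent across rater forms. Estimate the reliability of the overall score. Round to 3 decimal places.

0.918

Var(C) = 2.2²·8² + 2²·19.5² + 0.4²·9.9² + 2·[4.4·8·19.5·0.79 + 0.88·8·9.9·0.57 + 0.8·19.5·9.9·0.57] = 1846.44 + 1340.03 = 3186.47.
With uncorrelated errors the cross-covariances are all true-score covariance, so they carry over unchanged; only the diagonal terms shrink to ρᵢσᵢ².
True-score variance = [2.2²·8²·0.95 + 2²·19.5²·0.84 + 0.4²·9.9²·0.90] + 1340.03 = 1586.03 + 1340.03 = 2926.05.
Reliability = 2926.05 / 3186.47 = 0.918.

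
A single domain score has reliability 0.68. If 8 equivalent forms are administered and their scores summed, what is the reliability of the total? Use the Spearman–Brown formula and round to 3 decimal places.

0.944

ρ_k = kρ / (1 + (k−1)ρ) = 8·0.68 / (1 + 7·0.68) = 5.440 / 5.760 = 0.944.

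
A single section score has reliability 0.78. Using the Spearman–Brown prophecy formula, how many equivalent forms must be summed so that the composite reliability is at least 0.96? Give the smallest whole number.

k ≥ ρ*(1−ρ₁)/(ρ₁(1−ρ*)) = 0.96·0.22 / (0.78·0.04) = 6.769.
Smallest integer k = 7.

7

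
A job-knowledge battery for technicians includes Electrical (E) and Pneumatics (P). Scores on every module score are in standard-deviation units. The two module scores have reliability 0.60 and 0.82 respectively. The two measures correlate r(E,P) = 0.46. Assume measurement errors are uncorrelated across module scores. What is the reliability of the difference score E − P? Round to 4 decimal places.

0.4630

Var(E−P) = 1 + 1 − 2·0.46 = 2 − 0.92 = 1.08.
With uncorrelated errors the cross-covariances are all true-score covariance, so they carry over unchanged; only the diagonal terms shrink to ρᵢσᵢ².
True-score variance = [0.60 + 0.82] − 0.92 = 1.42 − 0.92 = 0.5.
Reliability = 0.5 / 1.08 = 0.4630.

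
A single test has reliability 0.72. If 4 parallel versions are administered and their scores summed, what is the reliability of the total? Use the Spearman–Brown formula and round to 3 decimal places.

0.911

ρ_k = kρ / (1 + (k−1)ρ) = 4·0.72 / (1 + 3·0.72) = 2.880 / 3.160 = 0.911.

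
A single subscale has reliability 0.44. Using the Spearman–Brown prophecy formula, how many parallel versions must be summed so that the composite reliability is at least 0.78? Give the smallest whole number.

k ≥ ρ*(1−ρ₁)/(ρ₁(1−ρ*)) = 0.78·0.56 / (0.44·0.22) = 4.512.
Smallest integer k = 5.

5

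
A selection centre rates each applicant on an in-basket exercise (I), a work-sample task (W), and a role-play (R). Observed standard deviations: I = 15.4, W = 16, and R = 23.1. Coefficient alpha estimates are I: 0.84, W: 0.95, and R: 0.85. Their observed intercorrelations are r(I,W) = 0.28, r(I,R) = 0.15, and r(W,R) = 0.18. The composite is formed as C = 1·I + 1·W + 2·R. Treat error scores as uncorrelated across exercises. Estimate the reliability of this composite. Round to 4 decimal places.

0.8857

Var(C) = 15.4² + 16² + 2²·23.1² + 2·[15.4·16·0.28 + 2·15.4·23.1·0.15 + 2·16·23.1·0.18] = 2627.6 + 617.54 = 3245.14.
With uncorrelated errors the cross-covariances are all true-score covariance, so they carry over unchanged; only the diagonal terms shrink to ρᵢσᵢ².
True-score variance = [15.4²·0.84 + 16²·0.95 + 2²·23.1²·0.85] + 617.54 = 2256.69 + 617.54 = 2874.23.
Reliability = 2874.23 / 3245.14 = 0.8857.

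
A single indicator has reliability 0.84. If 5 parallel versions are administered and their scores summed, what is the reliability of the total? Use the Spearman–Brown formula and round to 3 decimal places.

0.963

ρ_k = kρ / (1 + (k−1)ρ) = 5·0.84 / (1 + 4·0.84) = 4.200 / 4.360 = 0.963.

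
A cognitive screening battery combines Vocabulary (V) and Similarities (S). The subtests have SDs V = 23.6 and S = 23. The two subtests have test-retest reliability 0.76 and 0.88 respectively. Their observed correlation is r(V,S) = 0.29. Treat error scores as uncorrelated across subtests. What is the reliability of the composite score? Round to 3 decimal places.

0.859

Var(V+S) = 23.6² + 23² + 2·[23.6·23·0.29] = 1085.96 + 314.824 = 1400.78.
Under uncorrelated errors the observed covariances equal the true-score covariances, so only the own-variance terms attenuate.
True-score variance = [23.6²·0.76 + 23²·0.88] + 314.824 = 888.81 + 314.824 = 1203.63.
Reliability = 1203.63 / 1400.78 = 0.859.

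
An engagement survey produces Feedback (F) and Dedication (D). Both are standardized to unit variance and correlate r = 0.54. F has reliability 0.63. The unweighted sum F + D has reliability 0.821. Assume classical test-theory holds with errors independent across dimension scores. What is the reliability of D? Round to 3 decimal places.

0.819

Var(F+D) = 2 + 2·0.54 = 3.080.
True-score variance = ρ_F + ρ_D + 2·0.54, so 0.821 = (0.63 + ρ_D + 1.08) / 3.080.
ρ_D = 0.821·3.080 − 0.63 − 1.08 = 0.819.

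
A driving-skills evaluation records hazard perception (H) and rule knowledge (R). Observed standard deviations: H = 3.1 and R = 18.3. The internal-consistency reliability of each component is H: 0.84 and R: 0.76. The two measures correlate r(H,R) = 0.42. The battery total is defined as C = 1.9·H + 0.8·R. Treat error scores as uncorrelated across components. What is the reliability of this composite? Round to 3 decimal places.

Var(C) = 1.9²·3.1² + 0.8²·18.3² + 2·[1.52·3.1·18.3·0.42] = 249.022 + 72.4329 = 321.455.
Because errors are independent across components, Cov(Tᵢ,Tⱼ) = Cov(Xᵢ,Xⱼ); the off-diagonal part of the true-score variance is the same as above.
True-score variance = [1.9²·3.1²·0.84 + 0.8²·18.3²·0.76] + 72.4329 = 192.032 + 72.4329 = 264.465.
Reliability = 264.465 / 321.455 = 0.823.

0.823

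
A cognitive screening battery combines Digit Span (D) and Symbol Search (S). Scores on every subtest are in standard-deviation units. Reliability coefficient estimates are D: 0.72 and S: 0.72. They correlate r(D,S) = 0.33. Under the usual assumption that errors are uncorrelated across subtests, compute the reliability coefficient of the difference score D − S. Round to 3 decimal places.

Var(D−S) = 1 + 1 − 2·0.33 = 2 − 0.66 = 1.34.
With uncorrelated errors the cross-covariances are all true-score covariance, so they carry over unchanged; only the diagonal terms shrink to ρᵢσᵢ².
True-score variance = [0.72 + 0.72] − 0.66 = 1.44 − 0.66 = 0.78.
Reliability = 0.78 / 1.34 = 0.582.

0.582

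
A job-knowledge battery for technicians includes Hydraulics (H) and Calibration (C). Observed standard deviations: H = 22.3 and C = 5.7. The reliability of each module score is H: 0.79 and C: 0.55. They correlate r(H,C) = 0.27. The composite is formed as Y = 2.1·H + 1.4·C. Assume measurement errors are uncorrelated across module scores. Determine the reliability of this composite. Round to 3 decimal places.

0.801

Var(Y) = 2.1²·22.3² + 1.4²·5.7² + 2·[2.94·22.3·5.7·0.27] = 2256.73 + 201.8 = 2458.53.
Because errors are independent across components, Cov(Tᵢ,Tⱼ) = Cov(Xᵢ,Xⱼ); the off-diagonal part of the true-score variance is the same as above.
True-score variance = [2.1²·22.3²·0.79 + 1.4²·5.7²·0.55] + 201.8 = 1767.53 + 201.8 = 1969.33.
Reliability = 1969.33 / 2458.53 = 0.801.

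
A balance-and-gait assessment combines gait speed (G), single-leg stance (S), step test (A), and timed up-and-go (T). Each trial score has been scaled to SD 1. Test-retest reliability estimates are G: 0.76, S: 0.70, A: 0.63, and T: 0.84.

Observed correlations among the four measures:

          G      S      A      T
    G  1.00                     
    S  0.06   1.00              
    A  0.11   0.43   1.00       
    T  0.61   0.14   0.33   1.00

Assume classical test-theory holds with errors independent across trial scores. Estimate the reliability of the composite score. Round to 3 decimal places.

Var(G+S+A+T) = 4 + 2·[0.06 + 0.11 + 0.61 + 0.43 + 0.14 + 0.33] = 4 + 3.36 = 7.36.
Under uncorrelated errors the observed covariances equal the true-score covariances, so only the own-variance terms attenuate.
True-score variance = [0.76 + 0.70 + 0.63 + 0.84] + 3.36 = 2.93 + 3.36 = 6.29.
Reliability = 6.29 / 7.36 = 0.855.

0.855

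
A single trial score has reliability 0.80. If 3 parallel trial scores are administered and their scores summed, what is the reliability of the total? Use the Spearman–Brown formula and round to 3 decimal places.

0.923

ρ_k = kρ / (1 + (k−1)ρ) = 3·0.80 / (1 + 2·0.80) = 2.400 / 2.600 = 0.923.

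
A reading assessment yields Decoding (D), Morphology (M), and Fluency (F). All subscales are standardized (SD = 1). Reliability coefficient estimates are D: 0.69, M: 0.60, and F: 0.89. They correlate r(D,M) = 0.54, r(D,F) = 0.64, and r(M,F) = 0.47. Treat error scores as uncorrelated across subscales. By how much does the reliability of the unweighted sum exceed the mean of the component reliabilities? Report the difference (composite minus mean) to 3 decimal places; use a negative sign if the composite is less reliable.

Var(sum) = 3 + 3.3 = 6.3; true-score variance = 2.18 + 3.3 = 5.48; composite reliability = 0.8698.
Mean component reliability = 0.7267.
Difference = 0.8698 − 0.7267 = 0.143.

0.143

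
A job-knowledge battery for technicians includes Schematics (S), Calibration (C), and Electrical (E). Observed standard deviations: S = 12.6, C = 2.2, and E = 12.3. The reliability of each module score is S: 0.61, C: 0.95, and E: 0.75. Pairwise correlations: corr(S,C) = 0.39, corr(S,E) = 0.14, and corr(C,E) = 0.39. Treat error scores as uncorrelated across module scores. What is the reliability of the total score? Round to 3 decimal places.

0.751

Var(S+C+E) = 12.6² + 2.2² + 12.3² + 2·[12.6·2.2·0.39 + 12.6·12.3·0.14 + 2.2·12.3·0.39] = 314.89 + 86.1228 = 401.013.
With uncorrelated errors the cross-covariances are all true-score covariance, so they carry over unchanged; only the diagonal terms shrink to ρᵢσᵢ².
True-score variance = [12.6²·0.61 + 2.2²·0.95 + 12.3²·0.75] + 86.1228 = 214.909 + 86.1228 = 301.032.
Reliability = 301.032 / 401.013 = 0.751.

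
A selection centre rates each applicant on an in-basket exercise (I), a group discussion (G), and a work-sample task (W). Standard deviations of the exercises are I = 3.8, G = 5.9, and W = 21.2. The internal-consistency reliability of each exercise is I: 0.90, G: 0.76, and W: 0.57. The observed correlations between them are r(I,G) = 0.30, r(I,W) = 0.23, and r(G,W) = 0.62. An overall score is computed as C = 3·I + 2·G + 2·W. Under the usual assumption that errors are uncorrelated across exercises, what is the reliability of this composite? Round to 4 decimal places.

0.7260

Var(C) = 3²·3.8² + 2²·5.9² + 2²·21.2² + 2·[6·3.8·5.9·0.30 + 6·3.8·21.2·0.23 + 4·5.9·21.2·0.62] = 2066.96 + 923.454 = 2990.41.
Under uncorrelated errors the observed covariances equal the true-score covariances, so only the own-variance terms attenuate.
True-score variance = [3²·3.8²·0.90 + 2²·5.9²·0.76 + 2²·21.2²·0.57] + 923.454 = 1247.51 + 923.454 = 2170.96.
Reliability = 2170.96 / 2990.41 = 0.7260.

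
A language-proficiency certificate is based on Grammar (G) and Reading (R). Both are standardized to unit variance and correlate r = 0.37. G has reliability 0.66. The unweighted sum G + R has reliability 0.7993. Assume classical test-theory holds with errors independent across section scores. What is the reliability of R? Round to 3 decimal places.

0.790

Var(G+R) = 2 + 2·0.37 = 2.740.
True-score variance = ρ_G + ρ_R + 2·0.37, so 0.7993 = (0.66 + ρ_R + 0.74) / 2.740.
ρ_R = 0.7993·2.740 − 0.66 − 0.74 = 0.790.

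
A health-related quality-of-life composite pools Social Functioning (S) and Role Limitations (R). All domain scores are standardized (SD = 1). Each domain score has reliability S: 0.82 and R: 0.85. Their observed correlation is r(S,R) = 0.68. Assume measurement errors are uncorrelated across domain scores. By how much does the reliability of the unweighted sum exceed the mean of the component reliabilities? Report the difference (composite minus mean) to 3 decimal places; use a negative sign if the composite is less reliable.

0.067

Var(sum) = 2 + 1.36 = 3.36; true-score variance = 1.67 + 1.36 = 3.03; composite reliability = 0.9018.
Mean component reliability = 0.8350.
Difference = 0.9018 − 0.8350 = 0.067.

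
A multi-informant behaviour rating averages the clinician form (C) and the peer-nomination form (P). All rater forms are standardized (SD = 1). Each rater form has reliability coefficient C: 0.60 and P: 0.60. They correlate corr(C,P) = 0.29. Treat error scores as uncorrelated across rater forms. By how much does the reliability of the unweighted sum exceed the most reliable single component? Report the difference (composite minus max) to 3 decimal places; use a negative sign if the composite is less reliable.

0.090

Var(sum) = 2 + 0.58 = 2.58; true-score variance = 1.2 + 0.58 = 1.78; composite reliability = 0.6899.
Max component reliability = 0.6000.
Difference = 0.6899 − 0.6000 = 0.090.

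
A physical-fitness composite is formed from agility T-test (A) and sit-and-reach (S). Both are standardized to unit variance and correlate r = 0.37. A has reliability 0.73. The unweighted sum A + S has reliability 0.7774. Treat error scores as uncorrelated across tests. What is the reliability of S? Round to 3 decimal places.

Var(A+S) = 2 + 2·0.37 = 2.740.
True-score variance = ρ_A + ρ_S + 2·0.37, so 0.7774 = (0.73 + ρ_S + 0.74) / 2.740.
ρ_S = 0.7774·2.740 − 0.73 − 0.74 = 0.660.

0.660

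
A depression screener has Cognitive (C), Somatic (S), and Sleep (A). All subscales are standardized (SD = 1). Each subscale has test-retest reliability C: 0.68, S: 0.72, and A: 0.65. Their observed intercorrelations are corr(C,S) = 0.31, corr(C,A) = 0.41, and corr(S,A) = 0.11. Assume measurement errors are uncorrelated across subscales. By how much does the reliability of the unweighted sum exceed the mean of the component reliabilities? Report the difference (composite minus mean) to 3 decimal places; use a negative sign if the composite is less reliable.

0.113

Var(sum) = 3 + 1.66 = 4.66; true-score variance = 2.05 + 1.66 = 3.71; composite reliability = 0.7961.
Mean component reliability = 0.6833.
Difference = 0.7961 − 0.6833 = 0.113.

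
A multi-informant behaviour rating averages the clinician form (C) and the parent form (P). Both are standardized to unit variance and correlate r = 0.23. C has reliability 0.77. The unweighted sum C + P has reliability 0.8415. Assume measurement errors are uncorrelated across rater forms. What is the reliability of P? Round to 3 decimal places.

0.840

Var(C+P) = 2 + 2·0.23 = 2.460.
True-score variance = ρ_C + ρ_P + 2·0.23, so 0.8415 = (0.77 + ρ_P + 0.46) / 2.460.
ρ_P = 0.8415·2.460 − 0.77 − 0.46 = 0.840.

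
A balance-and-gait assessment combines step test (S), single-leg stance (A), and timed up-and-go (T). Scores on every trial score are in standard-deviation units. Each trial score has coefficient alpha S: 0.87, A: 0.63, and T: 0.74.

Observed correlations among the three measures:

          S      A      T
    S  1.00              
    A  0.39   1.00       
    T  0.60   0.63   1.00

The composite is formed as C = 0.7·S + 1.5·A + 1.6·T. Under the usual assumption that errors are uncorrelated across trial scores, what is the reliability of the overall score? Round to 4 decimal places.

0.8511

Var(C) = 0.7² + 1.5² + 1.6² + 2·[1.05·0.39 + 1.12·0.60 + 2.4·0.63] = 5.3 + 5.187 = 10.487.
Because errors are independent across components, Cov(Tᵢ,Tⱼ) = Cov(Xᵢ,Xⱼ); the off-diagonal part of the true-score variance is the same as above.
True-score variance = [0.7²·0.87 + 1.5²·0.63 + 1.6²·0.74] + 5.187 = 3.7382 + 5.187 = 8.9252.
Reliability = 8.9252 / 10.487 = 0.8511.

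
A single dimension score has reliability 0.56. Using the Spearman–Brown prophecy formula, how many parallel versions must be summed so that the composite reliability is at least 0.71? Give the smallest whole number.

2

k ≥ ρ*(1−ρ₁)/(ρ₁(1−ρ*)) = 0.71·0.44 / (0.56·0.29) = 1.924.
Smallest integer k = 2.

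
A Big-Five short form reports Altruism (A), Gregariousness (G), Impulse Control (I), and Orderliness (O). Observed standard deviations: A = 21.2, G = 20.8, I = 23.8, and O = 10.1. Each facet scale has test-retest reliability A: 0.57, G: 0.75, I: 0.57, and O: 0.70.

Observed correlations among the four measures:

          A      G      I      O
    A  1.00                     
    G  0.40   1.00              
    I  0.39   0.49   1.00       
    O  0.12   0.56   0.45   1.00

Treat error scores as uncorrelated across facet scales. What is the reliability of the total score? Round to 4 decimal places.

0.8248

Var(A+G+I+O) = 21.2² + 20.8² + 23.8² + 10.1² + 2·[21.2·20.8·0.40 + 21.2·23.8·0.39 + 21.2·10.1·0.12 + 20.8·23.8·0.49 + 20.8·10.1·0.56 + 23.8·10.1·0.45] = 1550.53 + 1734.48 = 3285.01.
Under uncorrelated errors the observed covariances equal the true-score covariances, so only the own-variance terms attenuate.
True-score variance = [21.2²·0.57 + 20.8²·0.75 + 23.8²·0.57 + 10.1²·0.70] + 1734.48 = 974.939 + 1734.48 = 2709.42.
Reliability = 2709.42 / 3285.01 = 0.8248.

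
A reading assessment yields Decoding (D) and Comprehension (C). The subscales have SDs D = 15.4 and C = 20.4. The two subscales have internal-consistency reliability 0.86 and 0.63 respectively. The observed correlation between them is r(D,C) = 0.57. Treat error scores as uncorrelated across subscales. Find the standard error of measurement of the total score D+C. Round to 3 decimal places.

Var(total) = 653.32 + 358.142 = 1011.46.
True-score variance = 466.138 + 358.142 = 824.281, so reliability = 0.8149.
Error variance = 1011.46 − 824.281 = 187.182; SEM = √187.182 = 13.681.

13.681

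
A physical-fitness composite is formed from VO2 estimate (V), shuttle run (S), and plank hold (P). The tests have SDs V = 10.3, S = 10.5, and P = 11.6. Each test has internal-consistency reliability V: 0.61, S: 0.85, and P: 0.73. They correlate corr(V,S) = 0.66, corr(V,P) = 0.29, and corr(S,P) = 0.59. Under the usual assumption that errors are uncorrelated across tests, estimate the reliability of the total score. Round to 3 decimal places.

Var(V+S+P) = 10.3² + 10.5² + 11.6² + 2·[10.3·10.5·0.66 + 10.3·11.6·0.29 + 10.5·11.6·0.59] = 350.9 + 355.78 = 706.68.
Under uncorrelated errors the observed covariances equal the true-score covariances, so only the own-variance terms attenuate.
True-score variance = [10.3²·0.61 + 10.5²·0.85 + 11.6²·0.73] + 355.78 = 256.656 + 355.78 = 612.437.
Reliability = 612.437 / 706.68 = 0.867.

0.867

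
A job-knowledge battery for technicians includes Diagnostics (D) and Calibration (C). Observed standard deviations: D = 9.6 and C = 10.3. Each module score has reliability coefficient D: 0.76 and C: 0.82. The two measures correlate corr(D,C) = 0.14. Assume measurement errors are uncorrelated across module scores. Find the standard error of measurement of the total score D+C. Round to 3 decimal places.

6.420

Var(total) = 198.25 + 27.6864 = 225.936.
True-score variance = 157.035 + 27.6864 = 184.722, so reliability = 0.8176.
Error variance = 225.936 − 184.722 = 41.2146; SEM = √41.2146 = 6.420.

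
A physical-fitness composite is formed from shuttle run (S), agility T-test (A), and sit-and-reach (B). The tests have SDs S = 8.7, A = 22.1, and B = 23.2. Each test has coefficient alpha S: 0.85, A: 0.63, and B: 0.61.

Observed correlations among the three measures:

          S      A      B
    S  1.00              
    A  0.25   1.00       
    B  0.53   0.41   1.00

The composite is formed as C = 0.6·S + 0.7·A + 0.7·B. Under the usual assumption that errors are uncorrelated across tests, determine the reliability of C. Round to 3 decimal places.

Var(C) = 0.6²·8.7² + 0.7²·22.1² + 0.7²·23.2² + 2·[0.42·8.7·22.1·0.25 + 0.42·8.7·23.2·0.53 + 0.49·22.1·23.2·0.41] = 530.307 + 336.247 = 866.554.
Because errors are independent across components, Cov(Tᵢ,Tⱼ) = Cov(Xᵢ,Xⱼ); the off-diagonal part of the true-score variance is the same as above.
True-score variance = [0.6²·8.7²·0.85 + 0.7²·22.1²·0.63 + 0.7²·23.2²·0.61] + 336.247 = 334.813 + 336.247 = 671.06.
Reliability = 671.06 / 866.554 = 0.774.

0.774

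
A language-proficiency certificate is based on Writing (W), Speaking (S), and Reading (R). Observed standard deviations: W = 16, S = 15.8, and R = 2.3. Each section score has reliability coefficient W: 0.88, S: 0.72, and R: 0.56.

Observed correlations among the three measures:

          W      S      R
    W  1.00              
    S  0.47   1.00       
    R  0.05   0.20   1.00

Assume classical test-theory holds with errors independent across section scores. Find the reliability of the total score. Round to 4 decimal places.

Var(W+S+R) = 16² + 15.8² + 2.3² + 2·[16·15.8·0.47 + 16·2.3·0.05 + 15.8·2.3·0.20] = 510.93 + 255.848 = 766.778.
Because errors are independent across components, Cov(Tᵢ,Tⱼ) = Cov(Xᵢ,Xⱼ); the off-diagonal part of the true-score variance is the same as above.
True-score variance = [16²·0.88 + 15.8²·0.72 + 2.3²·0.56] + 255.848 = 407.983 + 255.848 = 663.831.
Reliability = 663.831 / 766.778 = 0.8657.

0.8657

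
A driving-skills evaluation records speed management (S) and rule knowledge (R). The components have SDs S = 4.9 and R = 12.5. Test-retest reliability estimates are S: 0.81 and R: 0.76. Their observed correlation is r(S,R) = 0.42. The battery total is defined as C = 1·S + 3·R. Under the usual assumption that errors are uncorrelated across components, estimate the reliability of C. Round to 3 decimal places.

Var(C) = 4.9² + 3²·12.5² + 2·[3·4.9·12.5·0.42] = 1430.26 + 154.35 = 1584.61.
Because errors are independent across components, Cov(Tᵢ,Tⱼ) = Cov(Xᵢ,Xⱼ); the off-diagonal part of the true-score variance is the same as above.
True-score variance = [4.9²·0.81 + 3²·12.5²·0.76] + 154.35 = 1088.2 + 154.35 = 1242.55.
Reliability = 1242.55 / 1584.61 = 0.784.

0.784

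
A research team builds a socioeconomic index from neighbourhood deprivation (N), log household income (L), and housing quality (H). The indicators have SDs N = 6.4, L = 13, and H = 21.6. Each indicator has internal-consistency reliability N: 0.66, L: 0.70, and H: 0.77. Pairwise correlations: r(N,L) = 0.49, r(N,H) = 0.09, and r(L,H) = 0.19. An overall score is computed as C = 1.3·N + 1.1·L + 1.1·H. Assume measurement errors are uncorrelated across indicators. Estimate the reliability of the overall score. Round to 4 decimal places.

Var(C) = 1.3²·6.4² + 1.1²·13² + 1.1²·21.6² + 2·[1.43·6.4·13·0.49 + 1.43·6.4·21.6·0.09 + 1.21·13·21.6·0.19] = 838.25 + 281.291 = 1119.54.
Because errors are independent across components, Cov(Tᵢ,Tⱼ) = Cov(Xᵢ,Xⱼ); the off-diagonal part of the true-score variance is the same as above.
True-score variance = [1.3²·6.4²·0.66 + 1.1²·13²·0.70 + 1.1²·21.6²·0.77] + 281.291 = 623.524 + 281.291 = 904.815.
Reliability = 904.815 / 1119.54 = 0.8082.

0.8082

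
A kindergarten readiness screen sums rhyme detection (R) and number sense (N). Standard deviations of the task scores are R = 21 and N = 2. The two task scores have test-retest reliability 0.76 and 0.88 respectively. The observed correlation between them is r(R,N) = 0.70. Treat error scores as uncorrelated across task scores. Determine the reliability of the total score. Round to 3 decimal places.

Var(R+N) = 21² + 2² + 2·[21·2·0.70] = 445 + 58.8 = 503.8.
Because errors are independent across components, Cov(Tᵢ,Tⱼ) = Cov(Xᵢ,Xⱼ); the off-diagonal part of the true-score variance is the same as above.
True-score variance = [21²·0.76 + 2²·0.88] + 58.8 = 338.68 + 58.8 = 397.48.
Reliability = 397.48 / 503.8 = 0.789.

0.789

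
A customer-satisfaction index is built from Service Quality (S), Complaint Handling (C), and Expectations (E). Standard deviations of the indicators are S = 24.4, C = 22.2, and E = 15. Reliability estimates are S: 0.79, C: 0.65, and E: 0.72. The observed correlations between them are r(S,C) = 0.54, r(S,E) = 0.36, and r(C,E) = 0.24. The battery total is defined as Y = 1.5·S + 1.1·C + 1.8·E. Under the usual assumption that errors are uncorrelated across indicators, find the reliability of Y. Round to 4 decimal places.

0.8510

Var(Y) = 1.5²·24.4² + 1.1²·22.2² + 1.8²·15² + 2·[1.65·24.4·22.2·0.54 + 2.7·24.4·15·0.36 + 1.98·22.2·15·0.24] = 2664.9 + 1993.26 = 4658.16.
With uncorrelated errors the cross-covariances are all true-score covariance, so they carry over unchanged; only the diagonal terms shrink to ρᵢσᵢ².
True-score variance = [1.5²·24.4²·0.79 + 1.1²·22.2²·0.65 + 1.8²·15²·0.72] + 1993.26 = 1970.75 + 1993.26 = 3964.01.
Reliability = 3964.01 / 4658.16 = 0.8510.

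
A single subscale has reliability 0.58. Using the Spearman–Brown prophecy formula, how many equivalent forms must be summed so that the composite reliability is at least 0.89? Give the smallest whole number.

k ≥ ρ*(1−ρ₁)/(ρ₁(1−ρ*)) = 0.89·0.42 / (0.58·0.11) = 5.859.
Smallest integer k = 6.

6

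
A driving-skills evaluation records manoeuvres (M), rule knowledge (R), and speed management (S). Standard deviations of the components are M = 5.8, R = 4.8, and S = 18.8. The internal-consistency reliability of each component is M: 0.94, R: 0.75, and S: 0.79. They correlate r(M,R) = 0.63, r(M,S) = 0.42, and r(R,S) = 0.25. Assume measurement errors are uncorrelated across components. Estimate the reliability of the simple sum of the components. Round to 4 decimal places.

Var(M+R+S) = 5.8² + 4.8² + 18.8² + 2·[5.8·4.8·0.63 + 5.8·18.8·0.42 + 4.8·18.8·0.25] = 410.12 + 171.792 = 581.912.
Under uncorrelated errors the observed covariances equal the true-score covariances, so only the own-variance terms attenuate.
True-score variance = [5.8²·0.94 + 4.8²·0.75 + 18.8²·0.79] + 171.792 = 328.119 + 171.792 = 499.911.
Reliability = 499.911 / 581.912 = 0.8591.

0.8591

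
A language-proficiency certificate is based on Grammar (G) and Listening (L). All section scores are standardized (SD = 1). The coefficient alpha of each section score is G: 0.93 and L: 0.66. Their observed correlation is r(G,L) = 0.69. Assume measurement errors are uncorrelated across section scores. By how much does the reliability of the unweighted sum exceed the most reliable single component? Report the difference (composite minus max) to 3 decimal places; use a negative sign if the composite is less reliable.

-0.051

Var(sum) = 2 + 1.38 = 3.38; true-score variance = 1.59 + 1.38 = 2.97; composite reliability = 0.8787.
Max component reliability = 0.9300.
Difference = 0.8787 − 0.9300 = -0.051.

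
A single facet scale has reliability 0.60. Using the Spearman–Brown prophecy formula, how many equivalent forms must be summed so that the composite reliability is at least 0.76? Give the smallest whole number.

3

k ≥ ρ*(1−ρ₁)/(ρ₁(1−ρ*)) = 0.76·0.40 / (0.60·0.24) = 2.111.
Smallest integer k = 3.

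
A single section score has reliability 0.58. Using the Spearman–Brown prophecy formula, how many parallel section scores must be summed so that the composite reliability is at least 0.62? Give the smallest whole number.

k ≥ ρ*(1−ρ₁)/(ρ₁(1−ρ*)) = 0.62·0.42 / (0.58·0.38) = 1.181.
Smallest integer k = 2.

2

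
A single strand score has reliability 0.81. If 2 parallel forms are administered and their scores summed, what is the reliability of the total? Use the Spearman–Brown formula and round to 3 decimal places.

ρ_k = kρ / (1 + (k−1)ρ) = 2·0.81 / (1 + 1·0.81) = 1.620 / 1.810 = 0.895.

0.895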